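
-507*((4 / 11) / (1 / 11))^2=-8112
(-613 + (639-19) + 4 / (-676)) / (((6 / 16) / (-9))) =-28368 / 169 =-167.86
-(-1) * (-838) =-838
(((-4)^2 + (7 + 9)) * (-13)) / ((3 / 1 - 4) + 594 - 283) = -208 / 155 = -1.34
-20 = -20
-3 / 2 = -1.50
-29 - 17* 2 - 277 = -340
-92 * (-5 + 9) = -368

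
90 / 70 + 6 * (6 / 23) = 2.85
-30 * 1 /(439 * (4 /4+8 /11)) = -330 /8341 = -0.04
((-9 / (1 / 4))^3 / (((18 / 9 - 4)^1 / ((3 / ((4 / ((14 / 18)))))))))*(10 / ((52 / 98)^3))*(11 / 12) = 3668884065 / 4394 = 834975.89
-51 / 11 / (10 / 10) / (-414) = 17 / 1518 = 0.01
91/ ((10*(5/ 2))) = 91/ 25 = 3.64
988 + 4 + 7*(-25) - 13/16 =13059/16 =816.19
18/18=1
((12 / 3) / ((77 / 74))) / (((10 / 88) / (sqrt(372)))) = 652.46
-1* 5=-5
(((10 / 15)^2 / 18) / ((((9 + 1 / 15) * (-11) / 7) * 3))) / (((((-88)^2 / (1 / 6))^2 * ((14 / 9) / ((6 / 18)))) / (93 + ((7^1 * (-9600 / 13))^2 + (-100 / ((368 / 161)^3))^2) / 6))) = -23676563766647885 / 92718503914719619842048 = -0.00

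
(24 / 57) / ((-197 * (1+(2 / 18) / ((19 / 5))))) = -9 / 4334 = -0.00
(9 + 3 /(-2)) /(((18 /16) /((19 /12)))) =10.56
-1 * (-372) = 372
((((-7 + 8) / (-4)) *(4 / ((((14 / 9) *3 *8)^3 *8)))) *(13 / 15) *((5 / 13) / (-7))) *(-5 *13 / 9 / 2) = -65 / 157351936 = -0.00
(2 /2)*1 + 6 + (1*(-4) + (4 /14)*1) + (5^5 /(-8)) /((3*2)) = -20771 /336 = -61.82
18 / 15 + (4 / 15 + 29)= 457 / 15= 30.47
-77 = -77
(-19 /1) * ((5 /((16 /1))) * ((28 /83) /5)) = -133 /332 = -0.40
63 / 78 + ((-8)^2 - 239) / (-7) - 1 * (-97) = 122.81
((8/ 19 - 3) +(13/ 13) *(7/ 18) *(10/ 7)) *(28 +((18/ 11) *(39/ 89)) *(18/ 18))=-9727444/ 167409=-58.11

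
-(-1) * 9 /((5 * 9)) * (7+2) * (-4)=-36 /5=-7.20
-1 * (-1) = 1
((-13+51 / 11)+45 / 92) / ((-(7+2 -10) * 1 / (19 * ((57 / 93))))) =-2876809 / 31372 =-91.70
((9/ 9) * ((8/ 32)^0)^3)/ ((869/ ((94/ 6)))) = 47/ 2607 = 0.02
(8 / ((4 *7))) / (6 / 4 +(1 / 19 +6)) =76 / 2009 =0.04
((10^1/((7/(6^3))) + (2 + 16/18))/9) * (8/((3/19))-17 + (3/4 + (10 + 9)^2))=46553195/3402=13684.07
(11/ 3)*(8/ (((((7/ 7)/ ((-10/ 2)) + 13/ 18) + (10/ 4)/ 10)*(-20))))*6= -1584/ 139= -11.40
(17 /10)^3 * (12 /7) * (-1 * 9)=-132651 /1750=-75.80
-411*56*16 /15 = -24550.40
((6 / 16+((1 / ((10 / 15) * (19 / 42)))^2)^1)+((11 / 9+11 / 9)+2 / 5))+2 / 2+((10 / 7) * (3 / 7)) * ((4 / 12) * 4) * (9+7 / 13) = 1904077363 / 82784520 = 23.00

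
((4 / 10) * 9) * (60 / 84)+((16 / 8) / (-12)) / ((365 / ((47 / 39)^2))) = 59942357 / 23316930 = 2.57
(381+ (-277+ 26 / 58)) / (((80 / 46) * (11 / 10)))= 69667 / 1276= 54.60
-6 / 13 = -0.46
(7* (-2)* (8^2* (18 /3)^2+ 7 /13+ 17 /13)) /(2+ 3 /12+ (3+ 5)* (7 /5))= -8393280 /3497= -2400.14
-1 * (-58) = 58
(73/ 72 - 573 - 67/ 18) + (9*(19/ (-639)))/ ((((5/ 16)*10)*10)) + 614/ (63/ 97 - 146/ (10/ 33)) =-1593310214069/ 2761403000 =-576.99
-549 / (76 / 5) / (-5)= 549 / 76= 7.22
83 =83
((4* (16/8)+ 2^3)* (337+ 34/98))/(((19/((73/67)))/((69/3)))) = 23371680/3283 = 7119.00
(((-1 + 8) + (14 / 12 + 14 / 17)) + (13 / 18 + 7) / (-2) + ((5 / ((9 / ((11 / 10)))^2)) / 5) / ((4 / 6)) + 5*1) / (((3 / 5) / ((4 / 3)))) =931907 / 41310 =22.56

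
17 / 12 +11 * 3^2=1205 / 12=100.42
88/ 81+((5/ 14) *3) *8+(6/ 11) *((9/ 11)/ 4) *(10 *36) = 3418216/ 68607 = 49.82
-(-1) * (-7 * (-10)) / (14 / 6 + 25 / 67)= 7035 / 272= 25.86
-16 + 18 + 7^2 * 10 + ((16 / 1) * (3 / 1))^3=111084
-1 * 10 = -10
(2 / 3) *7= 14 / 3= 4.67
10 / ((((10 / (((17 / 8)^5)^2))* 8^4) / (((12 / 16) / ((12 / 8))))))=2015993900449 / 8796093022208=0.23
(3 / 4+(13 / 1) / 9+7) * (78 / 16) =44.82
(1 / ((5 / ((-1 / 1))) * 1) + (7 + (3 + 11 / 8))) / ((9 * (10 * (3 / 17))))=2533 / 3600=0.70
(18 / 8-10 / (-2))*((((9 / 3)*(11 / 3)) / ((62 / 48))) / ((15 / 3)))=1914 / 155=12.35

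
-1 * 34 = -34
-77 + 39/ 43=-3272/ 43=-76.09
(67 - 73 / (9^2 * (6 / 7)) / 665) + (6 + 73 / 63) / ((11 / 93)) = 41213909 / 323190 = 127.52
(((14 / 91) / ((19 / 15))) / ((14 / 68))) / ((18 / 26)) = 340 / 399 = 0.85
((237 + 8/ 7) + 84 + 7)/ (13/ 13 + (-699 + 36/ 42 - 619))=-768/ 3071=-0.25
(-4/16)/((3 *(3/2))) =-0.06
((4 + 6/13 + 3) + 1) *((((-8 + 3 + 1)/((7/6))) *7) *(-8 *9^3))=15396480/13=1184344.62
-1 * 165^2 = -27225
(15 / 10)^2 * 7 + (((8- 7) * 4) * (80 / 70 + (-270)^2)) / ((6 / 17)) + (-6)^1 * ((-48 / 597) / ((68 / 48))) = 234791159581 / 284172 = 826229.04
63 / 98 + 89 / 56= 125 / 56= 2.23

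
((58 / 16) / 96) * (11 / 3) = 319 / 2304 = 0.14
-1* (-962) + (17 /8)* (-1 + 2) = 7713 /8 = 964.12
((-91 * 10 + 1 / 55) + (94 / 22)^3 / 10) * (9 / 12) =-7204821 / 10648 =-676.64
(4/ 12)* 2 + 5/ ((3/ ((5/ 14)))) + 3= 179/ 42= 4.26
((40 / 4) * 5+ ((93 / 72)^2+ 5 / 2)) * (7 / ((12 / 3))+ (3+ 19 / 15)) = 11263561 / 34560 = 325.91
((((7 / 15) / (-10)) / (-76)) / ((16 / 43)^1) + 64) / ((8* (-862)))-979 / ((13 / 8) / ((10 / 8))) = -12314311376713 / 16351795200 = -753.09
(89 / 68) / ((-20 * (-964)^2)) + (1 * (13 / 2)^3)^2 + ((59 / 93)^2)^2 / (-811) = 5782634771171632747991321 / 76673559350588348160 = 75418.89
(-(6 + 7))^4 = 28561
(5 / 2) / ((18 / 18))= 5 / 2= 2.50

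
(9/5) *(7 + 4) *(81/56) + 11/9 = 75251/2520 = 29.86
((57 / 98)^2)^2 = 10556001 / 92236816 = 0.11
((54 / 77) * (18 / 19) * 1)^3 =918330048 / 3131359847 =0.29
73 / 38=1.92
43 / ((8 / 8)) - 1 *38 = 5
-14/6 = -7/3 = -2.33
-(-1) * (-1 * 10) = -10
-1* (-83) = 83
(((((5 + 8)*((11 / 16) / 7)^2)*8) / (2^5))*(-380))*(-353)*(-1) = -52750555 / 12544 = -4205.24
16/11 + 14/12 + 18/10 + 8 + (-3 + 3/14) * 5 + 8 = 6.49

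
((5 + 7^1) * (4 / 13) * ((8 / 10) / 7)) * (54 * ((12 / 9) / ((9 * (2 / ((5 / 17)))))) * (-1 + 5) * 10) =30720 / 1547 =19.86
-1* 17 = -17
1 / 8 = 0.12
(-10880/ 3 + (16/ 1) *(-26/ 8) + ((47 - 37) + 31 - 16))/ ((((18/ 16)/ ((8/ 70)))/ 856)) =-317718.21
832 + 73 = 905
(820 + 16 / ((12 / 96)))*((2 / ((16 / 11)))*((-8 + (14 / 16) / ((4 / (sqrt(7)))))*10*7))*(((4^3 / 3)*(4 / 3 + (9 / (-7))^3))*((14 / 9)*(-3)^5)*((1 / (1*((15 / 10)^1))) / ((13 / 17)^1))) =-369868646400 / 91 + 1444799400*sqrt(7) / 13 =-3770446011.57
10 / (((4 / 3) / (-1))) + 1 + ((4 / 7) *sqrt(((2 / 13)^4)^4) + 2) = -51391033375 / 11420230094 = -4.50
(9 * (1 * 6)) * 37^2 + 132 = 74058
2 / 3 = 0.67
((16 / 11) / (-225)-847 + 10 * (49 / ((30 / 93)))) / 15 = 1663184 / 37125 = 44.80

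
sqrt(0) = 0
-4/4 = -1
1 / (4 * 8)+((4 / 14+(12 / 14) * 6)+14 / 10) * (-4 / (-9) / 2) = 15611 / 10080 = 1.55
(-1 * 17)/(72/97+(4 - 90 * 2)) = 97/1000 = 0.10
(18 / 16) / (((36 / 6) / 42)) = 7.88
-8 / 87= -0.09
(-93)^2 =8649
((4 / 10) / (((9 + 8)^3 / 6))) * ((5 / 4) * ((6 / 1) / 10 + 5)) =84 / 24565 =0.00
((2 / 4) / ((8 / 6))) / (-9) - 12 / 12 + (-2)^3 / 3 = -89 / 24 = -3.71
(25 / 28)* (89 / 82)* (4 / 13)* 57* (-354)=-6016.62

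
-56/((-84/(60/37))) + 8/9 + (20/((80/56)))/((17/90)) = 430732/5661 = 76.09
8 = 8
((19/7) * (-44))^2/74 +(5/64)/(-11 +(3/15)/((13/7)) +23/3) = 380151649/1972544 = 192.72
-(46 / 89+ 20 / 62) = -2316 / 2759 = -0.84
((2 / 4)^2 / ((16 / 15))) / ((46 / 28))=0.14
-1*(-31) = 31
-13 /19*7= -91 /19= -4.79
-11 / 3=-3.67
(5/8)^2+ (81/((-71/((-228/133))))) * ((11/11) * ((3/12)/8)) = 14369/31808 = 0.45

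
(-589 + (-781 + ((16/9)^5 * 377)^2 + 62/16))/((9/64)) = 10001134384693458424/31381059609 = 318699703.24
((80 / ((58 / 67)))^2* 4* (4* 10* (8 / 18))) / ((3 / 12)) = 2429243.49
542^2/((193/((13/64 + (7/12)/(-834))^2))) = 19290516057409/309294277632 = 62.37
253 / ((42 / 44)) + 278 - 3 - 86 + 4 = 9619 / 21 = 458.05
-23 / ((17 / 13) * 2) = -299 / 34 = -8.79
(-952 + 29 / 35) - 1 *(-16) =-935.17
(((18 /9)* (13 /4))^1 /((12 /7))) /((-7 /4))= -13 /6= -2.17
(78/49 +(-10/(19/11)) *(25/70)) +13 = 11660/931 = 12.52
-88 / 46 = -1.91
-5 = -5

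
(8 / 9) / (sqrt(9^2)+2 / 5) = 40 / 423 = 0.09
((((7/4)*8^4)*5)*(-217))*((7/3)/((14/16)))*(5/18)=-155545600/27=-5760948.15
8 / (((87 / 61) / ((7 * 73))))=249368 / 87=2866.30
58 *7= 406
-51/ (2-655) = 51/ 653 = 0.08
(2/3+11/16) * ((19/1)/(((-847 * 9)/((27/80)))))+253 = 54858249/216832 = 253.00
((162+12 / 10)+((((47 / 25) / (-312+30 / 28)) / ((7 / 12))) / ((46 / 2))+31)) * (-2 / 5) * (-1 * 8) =621.44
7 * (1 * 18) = 126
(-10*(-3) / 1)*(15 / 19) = 450 / 19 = 23.68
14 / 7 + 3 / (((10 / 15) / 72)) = 326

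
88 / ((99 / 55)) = 440 / 9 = 48.89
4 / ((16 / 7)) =7 / 4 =1.75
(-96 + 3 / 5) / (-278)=477 / 1390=0.34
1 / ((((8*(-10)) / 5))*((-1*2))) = 1 / 32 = 0.03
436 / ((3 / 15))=2180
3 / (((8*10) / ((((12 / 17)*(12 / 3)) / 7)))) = 9 / 595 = 0.02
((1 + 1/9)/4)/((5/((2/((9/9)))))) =1/9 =0.11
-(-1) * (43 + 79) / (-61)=-2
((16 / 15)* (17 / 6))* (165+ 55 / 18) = 41140 / 81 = 507.90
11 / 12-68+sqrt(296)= -805 / 12+2 *sqrt(74)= -49.88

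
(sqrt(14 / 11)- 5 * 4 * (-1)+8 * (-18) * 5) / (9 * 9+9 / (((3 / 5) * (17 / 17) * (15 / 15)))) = -175 / 24+sqrt(154) / 1056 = -7.28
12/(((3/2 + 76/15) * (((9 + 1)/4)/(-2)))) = -288/197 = -1.46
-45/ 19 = -2.37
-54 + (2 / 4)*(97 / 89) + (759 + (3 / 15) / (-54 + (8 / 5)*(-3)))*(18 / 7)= 115895785 / 61054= 1898.25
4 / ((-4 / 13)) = -13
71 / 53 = 1.34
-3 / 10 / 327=-1 / 1090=-0.00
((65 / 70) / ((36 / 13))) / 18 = 169 / 9072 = 0.02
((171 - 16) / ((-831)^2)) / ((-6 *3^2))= -155 / 37290294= -0.00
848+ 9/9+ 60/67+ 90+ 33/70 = 940.37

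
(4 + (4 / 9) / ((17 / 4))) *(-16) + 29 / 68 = -39931 / 612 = -65.25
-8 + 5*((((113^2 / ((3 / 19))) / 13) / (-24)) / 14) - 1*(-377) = 3622321 / 13104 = 276.43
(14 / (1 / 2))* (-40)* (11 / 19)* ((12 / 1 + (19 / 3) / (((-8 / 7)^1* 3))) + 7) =-100100 / 9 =-11122.22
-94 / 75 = -1.25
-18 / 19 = -0.95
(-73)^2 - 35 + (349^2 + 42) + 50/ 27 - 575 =3417224/ 27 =126563.85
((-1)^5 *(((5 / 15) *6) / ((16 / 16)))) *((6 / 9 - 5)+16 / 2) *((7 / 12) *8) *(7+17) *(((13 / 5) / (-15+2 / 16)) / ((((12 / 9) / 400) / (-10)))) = -7321600 / 17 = -430682.35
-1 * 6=-6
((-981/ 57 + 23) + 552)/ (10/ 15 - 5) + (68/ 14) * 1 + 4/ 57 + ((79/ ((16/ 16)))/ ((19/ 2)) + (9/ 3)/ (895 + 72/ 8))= -541464167/ 4689048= -115.47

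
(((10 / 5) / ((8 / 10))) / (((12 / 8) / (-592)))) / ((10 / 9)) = -888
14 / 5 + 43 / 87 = 1433 / 435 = 3.29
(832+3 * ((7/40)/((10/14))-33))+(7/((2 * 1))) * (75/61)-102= 7759667/12200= 636.04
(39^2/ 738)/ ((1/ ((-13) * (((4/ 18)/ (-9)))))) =2197/ 3321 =0.66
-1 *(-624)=624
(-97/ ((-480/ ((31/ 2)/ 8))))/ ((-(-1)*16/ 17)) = 51119/ 122880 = 0.42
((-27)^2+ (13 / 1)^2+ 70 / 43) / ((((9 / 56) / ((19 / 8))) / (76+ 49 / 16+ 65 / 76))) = 38248805 / 36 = 1062466.81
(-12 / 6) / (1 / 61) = -122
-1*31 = -31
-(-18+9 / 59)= 1053 / 59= 17.85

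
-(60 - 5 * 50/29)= -1490/29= -51.38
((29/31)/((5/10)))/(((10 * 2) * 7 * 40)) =29/86800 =0.00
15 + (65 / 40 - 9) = 61 / 8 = 7.62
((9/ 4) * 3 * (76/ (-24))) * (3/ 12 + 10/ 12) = -741/ 32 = -23.16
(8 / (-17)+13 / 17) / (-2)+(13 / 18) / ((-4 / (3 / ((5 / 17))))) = -4057 / 2040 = -1.99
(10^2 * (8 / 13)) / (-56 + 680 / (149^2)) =-1110050 / 1009593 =-1.10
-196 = -196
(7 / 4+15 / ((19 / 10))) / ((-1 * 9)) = -733 / 684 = -1.07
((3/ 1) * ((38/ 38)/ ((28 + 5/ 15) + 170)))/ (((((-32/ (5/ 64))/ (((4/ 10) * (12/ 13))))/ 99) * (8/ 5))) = -2673/ 3168256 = -0.00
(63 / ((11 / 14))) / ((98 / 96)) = 864 / 11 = 78.55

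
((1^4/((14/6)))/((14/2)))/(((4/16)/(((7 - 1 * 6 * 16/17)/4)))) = 69/833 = 0.08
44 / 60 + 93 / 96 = 1.70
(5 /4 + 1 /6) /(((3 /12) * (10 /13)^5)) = 6311981 /300000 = 21.04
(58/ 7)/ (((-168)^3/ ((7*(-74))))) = 0.00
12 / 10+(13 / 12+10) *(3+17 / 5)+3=1127 / 15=75.13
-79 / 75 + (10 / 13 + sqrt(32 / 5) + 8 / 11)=4753 / 10725 + 4 * sqrt(10) / 5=2.97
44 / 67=0.66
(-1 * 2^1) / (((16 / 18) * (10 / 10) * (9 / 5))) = -5 / 4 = -1.25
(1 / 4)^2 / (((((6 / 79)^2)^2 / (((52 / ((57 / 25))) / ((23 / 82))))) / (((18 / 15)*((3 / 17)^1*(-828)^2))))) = 7162335644685 / 323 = 22174413760.63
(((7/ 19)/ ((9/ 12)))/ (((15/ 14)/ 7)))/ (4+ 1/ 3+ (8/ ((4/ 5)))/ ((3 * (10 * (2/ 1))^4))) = 0.74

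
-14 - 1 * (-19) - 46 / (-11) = 101 / 11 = 9.18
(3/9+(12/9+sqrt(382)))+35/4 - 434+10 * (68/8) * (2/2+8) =sqrt(382)+4097/12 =360.96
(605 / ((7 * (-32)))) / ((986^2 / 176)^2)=-73205 / 827019429614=-0.00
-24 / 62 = -12 / 31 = -0.39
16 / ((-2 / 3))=-24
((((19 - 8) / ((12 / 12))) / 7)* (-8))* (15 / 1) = -1320 / 7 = -188.57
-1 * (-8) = 8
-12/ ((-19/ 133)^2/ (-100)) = 58800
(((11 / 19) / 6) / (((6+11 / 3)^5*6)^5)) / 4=0.00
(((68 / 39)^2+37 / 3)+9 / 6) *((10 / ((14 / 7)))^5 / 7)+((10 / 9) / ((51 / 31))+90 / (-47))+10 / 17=384453048325 / 51041718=7532.13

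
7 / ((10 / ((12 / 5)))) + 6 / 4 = 159 / 50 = 3.18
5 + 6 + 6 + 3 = 20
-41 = -41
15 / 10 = 3 / 2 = 1.50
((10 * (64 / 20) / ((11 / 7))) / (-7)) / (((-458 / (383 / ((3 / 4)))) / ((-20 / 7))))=-490240 / 52899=-9.27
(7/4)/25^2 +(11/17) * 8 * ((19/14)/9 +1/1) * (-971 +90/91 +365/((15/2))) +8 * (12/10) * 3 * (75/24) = -3946067428319/730957500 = -5398.49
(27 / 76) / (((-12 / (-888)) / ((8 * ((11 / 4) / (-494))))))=-10989 / 9386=-1.17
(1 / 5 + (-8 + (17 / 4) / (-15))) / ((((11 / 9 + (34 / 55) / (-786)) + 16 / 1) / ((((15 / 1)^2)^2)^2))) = -5373497443359375 / 4466896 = -1202960051.76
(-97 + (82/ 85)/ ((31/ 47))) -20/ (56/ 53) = -4222649/ 36890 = -114.47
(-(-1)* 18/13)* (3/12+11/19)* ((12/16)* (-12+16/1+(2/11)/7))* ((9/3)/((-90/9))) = -22599/21736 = -1.04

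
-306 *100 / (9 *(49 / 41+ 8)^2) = -5715400 / 142129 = -40.21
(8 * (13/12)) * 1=26/3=8.67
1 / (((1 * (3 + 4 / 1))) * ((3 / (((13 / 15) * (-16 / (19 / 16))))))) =-3328 / 5985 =-0.56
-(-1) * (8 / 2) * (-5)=-20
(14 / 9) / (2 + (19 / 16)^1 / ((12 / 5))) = 896 / 1437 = 0.62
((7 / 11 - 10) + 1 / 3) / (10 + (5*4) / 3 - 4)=-149 / 209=-0.71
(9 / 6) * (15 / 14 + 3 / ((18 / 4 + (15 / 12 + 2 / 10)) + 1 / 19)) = 150525 / 63868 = 2.36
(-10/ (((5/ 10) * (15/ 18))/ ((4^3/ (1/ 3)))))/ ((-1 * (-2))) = -2304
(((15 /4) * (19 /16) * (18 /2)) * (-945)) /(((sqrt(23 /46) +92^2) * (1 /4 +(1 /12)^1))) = -13.42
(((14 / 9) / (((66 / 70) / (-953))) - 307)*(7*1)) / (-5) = 3907043 / 1485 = 2631.01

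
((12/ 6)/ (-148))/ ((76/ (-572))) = 143/ 1406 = 0.10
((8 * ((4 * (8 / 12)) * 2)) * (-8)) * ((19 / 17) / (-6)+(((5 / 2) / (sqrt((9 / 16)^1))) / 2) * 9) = -773632 / 153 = -5056.42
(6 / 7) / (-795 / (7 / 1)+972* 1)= 2 / 2003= 0.00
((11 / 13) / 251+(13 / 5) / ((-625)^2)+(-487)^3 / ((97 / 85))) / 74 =-62568093540031041607 / 45745730468750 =-1367736.24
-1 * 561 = -561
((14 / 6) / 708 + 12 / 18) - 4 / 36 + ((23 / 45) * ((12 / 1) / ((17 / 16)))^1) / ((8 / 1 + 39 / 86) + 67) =248111597 / 390508020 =0.64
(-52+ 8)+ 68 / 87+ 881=837.78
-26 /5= -5.20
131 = 131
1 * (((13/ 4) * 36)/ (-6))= -39/ 2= -19.50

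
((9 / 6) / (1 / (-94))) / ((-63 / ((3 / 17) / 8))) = 47 / 952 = 0.05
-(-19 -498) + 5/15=1552/3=517.33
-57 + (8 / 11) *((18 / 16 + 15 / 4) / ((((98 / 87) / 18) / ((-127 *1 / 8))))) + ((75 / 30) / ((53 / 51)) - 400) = -309435719 / 228536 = -1353.99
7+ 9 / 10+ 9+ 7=239 / 10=23.90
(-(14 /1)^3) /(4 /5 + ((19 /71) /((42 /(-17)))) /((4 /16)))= -10228260 /1367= -7482.27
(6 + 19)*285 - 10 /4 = 14245 /2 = 7122.50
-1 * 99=-99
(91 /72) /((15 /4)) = 91 /270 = 0.34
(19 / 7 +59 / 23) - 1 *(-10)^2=-15250 / 161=-94.72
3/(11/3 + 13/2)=18/61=0.30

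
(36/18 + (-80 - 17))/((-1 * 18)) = 95/18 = 5.28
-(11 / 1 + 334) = -345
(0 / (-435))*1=0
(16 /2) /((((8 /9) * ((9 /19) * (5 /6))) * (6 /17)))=323 /5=64.60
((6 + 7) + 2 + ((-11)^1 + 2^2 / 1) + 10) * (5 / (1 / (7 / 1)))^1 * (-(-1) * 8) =5040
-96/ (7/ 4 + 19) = -384/ 83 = -4.63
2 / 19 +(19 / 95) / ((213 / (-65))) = 179 / 4047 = 0.04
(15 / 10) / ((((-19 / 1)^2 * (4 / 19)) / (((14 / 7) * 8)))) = 6 / 19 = 0.32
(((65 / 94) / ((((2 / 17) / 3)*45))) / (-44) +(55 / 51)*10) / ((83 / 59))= 89401579 / 11671792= 7.66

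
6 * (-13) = -78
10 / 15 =2 / 3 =0.67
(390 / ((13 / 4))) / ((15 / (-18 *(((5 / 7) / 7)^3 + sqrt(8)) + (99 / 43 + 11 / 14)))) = 124202852 / 5058907 - 288 *sqrt(2) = -382.74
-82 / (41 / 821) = -1642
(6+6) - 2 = 10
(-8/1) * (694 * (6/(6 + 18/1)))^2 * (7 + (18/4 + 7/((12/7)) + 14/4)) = -27573661/6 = -4595610.17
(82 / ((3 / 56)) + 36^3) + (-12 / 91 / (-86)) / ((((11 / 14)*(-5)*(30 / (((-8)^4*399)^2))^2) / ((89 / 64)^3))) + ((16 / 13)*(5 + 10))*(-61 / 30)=-19184985381001319178282856 / 2305875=-8320045701090180160.80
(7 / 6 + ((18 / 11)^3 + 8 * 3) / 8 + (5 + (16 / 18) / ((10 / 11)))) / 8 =1280813 / 958320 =1.34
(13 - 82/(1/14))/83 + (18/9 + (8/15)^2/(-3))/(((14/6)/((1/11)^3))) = -2379222137/173994975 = -13.67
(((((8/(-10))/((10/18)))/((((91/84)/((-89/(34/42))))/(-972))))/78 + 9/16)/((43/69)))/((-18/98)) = 785952936699/49415600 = 15904.96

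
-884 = -884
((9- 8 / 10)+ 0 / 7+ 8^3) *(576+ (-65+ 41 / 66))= 29275989 / 110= 266145.35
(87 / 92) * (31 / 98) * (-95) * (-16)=512430 / 1127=454.69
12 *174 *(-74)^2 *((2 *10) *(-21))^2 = 2016937843200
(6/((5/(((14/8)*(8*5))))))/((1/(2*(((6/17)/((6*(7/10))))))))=240/17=14.12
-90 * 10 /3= -300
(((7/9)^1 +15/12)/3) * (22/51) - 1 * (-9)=25589/2754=9.29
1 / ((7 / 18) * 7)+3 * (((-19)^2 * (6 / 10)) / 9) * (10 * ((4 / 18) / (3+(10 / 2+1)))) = 72214 / 3969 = 18.19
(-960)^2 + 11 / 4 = 3686411 / 4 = 921602.75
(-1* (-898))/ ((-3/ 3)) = -898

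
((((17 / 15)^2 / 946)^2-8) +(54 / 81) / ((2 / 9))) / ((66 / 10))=-226525528979 / 299013808500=-0.76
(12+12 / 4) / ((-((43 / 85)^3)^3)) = -6912.66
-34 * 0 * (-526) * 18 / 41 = 0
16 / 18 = 8 / 9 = 0.89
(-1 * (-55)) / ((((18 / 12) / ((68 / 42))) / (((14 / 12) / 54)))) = 935 / 729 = 1.28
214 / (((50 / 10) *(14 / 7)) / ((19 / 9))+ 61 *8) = 2033 / 4681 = 0.43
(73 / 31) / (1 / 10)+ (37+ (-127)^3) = -63497996 / 31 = -2048322.45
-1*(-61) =61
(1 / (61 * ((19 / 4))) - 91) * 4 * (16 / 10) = -674976 / 1159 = -582.38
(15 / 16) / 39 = 5 / 208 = 0.02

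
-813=-813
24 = 24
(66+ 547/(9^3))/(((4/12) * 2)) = 48661/486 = 100.13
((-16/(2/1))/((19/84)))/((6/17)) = -1904/19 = -100.21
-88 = -88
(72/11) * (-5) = -360/11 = -32.73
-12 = -12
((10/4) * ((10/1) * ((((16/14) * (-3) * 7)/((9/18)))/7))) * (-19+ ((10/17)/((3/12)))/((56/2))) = 2701200/833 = 3242.74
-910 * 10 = -9100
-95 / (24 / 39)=-1235 / 8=-154.38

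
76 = 76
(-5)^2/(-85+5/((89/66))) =-445/1447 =-0.31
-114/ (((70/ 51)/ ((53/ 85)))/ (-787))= 7132581/ 175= 40757.61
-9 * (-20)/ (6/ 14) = 420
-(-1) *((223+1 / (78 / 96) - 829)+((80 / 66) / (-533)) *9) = -3545882 / 5863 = -604.79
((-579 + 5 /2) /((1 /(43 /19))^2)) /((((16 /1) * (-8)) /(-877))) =-1869673669 /92416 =-20231.06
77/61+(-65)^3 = -274623.74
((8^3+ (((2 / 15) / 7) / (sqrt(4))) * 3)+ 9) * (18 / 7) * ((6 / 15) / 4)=164124 / 1225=133.98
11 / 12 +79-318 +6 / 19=-54211 / 228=-237.77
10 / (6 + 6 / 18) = 1.58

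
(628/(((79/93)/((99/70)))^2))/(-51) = -4436236431/129968825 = -34.13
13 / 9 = 1.44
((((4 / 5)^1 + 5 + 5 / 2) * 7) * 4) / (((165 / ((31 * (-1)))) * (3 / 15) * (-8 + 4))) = 18011 / 330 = 54.58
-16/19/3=-16/57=-0.28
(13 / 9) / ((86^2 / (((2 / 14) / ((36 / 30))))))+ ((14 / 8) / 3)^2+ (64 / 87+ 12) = 13.08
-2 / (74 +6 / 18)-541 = -541.03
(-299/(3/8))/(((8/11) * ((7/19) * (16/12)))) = -62491/28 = -2231.82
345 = 345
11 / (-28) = -11 / 28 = -0.39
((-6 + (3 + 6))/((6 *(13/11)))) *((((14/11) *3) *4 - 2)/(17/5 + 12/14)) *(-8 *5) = -102200/1937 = -52.76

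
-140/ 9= -15.56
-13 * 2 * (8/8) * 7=-182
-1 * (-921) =921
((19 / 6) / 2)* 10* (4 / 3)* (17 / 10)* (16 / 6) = 2584 / 27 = 95.70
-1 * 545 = -545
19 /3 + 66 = 217 /3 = 72.33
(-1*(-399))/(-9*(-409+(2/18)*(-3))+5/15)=171/1579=0.11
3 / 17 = 0.18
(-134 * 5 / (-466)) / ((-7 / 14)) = -670 / 233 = -2.88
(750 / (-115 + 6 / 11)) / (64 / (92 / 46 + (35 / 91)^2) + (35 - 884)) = 2994750 / 374390089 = 0.01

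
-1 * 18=-18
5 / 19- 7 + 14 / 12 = -635 / 114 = -5.57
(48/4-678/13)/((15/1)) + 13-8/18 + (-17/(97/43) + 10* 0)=132928/56745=2.34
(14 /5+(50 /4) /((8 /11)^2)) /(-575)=-16917 /368000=-0.05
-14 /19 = -0.74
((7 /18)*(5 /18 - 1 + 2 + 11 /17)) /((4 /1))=4123 /22032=0.19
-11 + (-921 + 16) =-916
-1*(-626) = 626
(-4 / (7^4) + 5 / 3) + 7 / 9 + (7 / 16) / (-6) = 1638731 / 691488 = 2.37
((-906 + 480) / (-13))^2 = 181476 / 169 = 1073.82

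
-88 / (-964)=22 / 241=0.09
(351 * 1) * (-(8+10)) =-6318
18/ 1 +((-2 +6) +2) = 24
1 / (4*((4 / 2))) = 1 / 8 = 0.12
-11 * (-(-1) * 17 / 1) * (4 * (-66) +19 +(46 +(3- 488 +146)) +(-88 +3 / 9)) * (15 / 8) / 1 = 1754995 / 8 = 219374.38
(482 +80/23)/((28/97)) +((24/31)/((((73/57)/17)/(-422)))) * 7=-20895298215/728686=-28675.31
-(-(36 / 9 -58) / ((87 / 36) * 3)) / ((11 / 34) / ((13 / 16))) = -5967 / 319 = -18.71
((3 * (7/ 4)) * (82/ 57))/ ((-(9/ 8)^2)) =-9184/ 1539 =-5.97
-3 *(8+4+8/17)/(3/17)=-212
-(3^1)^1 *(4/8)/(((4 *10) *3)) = -1/80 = -0.01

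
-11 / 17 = -0.65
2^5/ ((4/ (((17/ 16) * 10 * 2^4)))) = 1360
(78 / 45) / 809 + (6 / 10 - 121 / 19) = -1329502 / 230565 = -5.77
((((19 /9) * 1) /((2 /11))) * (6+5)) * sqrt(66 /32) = 2299 * sqrt(33) /72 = 183.43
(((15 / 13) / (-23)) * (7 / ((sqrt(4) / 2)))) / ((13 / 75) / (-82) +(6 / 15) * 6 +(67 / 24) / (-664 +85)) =-1495557000 / 10191527723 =-0.15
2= 2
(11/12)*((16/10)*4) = 88/15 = 5.87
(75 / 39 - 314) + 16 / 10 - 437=-48586 / 65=-747.48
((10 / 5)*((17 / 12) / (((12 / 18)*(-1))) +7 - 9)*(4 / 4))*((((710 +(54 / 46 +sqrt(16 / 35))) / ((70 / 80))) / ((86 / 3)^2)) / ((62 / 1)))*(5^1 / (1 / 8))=-48580290 / 9228359 - 2376*sqrt(35) / 2808631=-5.27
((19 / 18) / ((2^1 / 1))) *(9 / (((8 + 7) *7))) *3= 19 / 140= 0.14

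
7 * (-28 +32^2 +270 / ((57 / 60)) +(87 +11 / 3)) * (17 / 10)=929866 / 57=16313.44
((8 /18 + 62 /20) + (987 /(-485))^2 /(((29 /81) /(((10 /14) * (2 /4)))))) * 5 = 94247701 /2455749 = 38.38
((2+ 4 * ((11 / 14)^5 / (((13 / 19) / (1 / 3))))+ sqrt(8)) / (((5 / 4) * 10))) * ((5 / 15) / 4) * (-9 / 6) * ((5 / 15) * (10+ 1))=-0.20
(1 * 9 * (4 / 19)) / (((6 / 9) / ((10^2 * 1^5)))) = 5400 / 19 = 284.21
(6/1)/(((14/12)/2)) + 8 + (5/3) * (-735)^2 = 6302753/7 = 900393.29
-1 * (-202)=202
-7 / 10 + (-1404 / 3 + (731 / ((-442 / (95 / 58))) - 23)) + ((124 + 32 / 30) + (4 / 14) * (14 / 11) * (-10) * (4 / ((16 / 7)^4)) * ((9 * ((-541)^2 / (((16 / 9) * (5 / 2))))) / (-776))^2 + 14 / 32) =-1528019710092406261339 / 4909741910261760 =-311222.00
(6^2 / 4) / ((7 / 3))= 27 / 7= 3.86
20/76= 5/19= 0.26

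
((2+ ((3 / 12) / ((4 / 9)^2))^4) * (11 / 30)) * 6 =842612683 / 83886080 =10.04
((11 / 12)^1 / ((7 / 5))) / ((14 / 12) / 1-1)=55 / 14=3.93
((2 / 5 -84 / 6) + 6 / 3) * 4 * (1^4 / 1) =-232 / 5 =-46.40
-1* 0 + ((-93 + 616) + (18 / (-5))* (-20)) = 595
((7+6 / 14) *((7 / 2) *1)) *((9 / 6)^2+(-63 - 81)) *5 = -36855 / 2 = -18427.50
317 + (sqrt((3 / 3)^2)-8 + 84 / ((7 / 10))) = 430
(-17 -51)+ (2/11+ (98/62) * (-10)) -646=-729.62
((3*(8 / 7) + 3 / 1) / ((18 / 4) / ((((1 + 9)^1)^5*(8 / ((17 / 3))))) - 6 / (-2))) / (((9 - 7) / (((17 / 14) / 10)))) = 3400000 / 26133611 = 0.13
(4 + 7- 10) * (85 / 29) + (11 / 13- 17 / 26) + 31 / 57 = 3.67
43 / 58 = 0.74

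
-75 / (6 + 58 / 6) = -225 / 47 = -4.79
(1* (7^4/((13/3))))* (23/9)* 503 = 27777169/39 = 712235.10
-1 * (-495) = 495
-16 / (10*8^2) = -1 / 40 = -0.02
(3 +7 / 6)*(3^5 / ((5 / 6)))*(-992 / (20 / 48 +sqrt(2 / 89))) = -6436195200 / 1937 +173560320*sqrt(178) / 1937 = -2127316.32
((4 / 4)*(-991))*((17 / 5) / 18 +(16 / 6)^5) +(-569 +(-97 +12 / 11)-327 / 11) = -3595610869 / 26730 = -134515.93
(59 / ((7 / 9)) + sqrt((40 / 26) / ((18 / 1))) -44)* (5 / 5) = sqrt(130) / 39 + 223 / 7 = 32.15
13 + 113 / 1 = 126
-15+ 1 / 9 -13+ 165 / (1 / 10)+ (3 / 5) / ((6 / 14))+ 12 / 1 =73598 / 45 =1635.51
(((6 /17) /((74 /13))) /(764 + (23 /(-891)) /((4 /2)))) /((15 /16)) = 28512 /329360125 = 0.00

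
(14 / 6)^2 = 49 / 9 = 5.44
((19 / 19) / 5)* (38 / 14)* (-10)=-38 / 7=-5.43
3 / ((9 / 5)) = 5 / 3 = 1.67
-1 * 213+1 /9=-1916 /9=-212.89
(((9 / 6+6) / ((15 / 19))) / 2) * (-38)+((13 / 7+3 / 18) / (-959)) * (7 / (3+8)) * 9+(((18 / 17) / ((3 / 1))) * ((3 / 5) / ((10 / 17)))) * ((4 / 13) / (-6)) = -618935444 / 3428425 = -180.53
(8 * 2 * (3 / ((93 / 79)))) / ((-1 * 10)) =-632 / 155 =-4.08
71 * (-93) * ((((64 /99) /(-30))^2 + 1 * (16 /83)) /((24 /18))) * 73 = -1420694445604 /20337075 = -69857.36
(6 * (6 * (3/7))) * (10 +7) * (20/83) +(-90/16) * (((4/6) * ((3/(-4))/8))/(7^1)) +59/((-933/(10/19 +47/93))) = 1106699177267/17514843264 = 63.19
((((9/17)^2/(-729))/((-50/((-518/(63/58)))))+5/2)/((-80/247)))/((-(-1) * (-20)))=721692751/1872720000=0.39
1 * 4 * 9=36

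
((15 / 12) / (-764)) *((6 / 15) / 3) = -0.00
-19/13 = -1.46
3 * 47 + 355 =496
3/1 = 3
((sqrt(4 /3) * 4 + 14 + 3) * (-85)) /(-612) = 10 * sqrt(3) /27 + 85 /36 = 3.00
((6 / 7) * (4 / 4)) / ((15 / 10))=4 / 7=0.57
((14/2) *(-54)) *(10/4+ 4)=-2457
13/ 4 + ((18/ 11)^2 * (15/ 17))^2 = 149484637/ 16924996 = 8.83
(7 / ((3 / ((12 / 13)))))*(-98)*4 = -10976 / 13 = -844.31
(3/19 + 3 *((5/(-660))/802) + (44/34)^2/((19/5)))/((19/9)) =54940815/193766408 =0.28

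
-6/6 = -1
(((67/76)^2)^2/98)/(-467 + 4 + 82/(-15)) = -302266815/22974729053696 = -0.00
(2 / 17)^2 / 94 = 2 / 13583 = 0.00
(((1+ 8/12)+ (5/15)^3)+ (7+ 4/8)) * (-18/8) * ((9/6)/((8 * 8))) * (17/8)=-8449/8192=-1.03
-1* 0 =0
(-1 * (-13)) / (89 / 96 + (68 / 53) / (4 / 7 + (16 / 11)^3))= 62461984 / 6143903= 10.17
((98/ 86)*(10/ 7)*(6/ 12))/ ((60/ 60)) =35/ 43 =0.81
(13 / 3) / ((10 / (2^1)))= 13 / 15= 0.87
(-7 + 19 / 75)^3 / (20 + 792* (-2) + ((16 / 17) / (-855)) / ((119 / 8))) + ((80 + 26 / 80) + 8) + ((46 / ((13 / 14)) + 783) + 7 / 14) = 607668771765015817 / 659391570825000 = 921.56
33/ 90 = 0.37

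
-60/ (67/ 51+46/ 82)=-6273/ 196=-32.01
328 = 328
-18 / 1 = -18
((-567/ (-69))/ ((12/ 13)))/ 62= 819/ 5704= 0.14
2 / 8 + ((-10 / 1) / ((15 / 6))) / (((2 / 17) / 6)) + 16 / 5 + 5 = -3911 / 20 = -195.55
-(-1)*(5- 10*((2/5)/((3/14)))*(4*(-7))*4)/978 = 6287/2934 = 2.14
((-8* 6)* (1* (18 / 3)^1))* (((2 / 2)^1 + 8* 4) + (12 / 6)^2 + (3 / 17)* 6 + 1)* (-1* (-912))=-10259034.35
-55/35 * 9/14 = -99/98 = -1.01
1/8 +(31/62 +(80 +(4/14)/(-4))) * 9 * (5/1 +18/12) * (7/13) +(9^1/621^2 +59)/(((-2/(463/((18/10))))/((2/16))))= 4890290939/3085128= 1585.12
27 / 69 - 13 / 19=-128 / 437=-0.29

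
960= 960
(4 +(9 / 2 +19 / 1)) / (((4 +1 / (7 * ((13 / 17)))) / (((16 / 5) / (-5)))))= -8008 / 1905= -4.20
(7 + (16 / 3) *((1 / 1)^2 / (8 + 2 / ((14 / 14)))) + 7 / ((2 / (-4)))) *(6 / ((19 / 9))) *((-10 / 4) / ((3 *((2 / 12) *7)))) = 1746 / 133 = 13.13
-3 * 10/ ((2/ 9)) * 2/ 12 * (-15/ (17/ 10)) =3375/ 17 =198.53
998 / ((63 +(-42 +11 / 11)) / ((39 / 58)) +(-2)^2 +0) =19461 / 716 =27.18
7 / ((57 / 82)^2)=47068 / 3249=14.49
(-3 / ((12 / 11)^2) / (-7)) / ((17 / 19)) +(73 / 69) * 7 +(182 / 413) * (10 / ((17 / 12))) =84634799 / 7751184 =10.92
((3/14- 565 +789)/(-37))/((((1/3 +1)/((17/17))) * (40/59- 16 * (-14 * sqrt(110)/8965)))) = -4059499429425/515085392192 +5343234051 * sqrt(110)/18395906864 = -4.83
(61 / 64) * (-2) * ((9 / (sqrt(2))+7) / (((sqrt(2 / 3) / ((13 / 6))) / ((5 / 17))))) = -19.88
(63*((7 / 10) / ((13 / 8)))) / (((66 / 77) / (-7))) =-221.63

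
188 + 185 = 373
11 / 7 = 1.57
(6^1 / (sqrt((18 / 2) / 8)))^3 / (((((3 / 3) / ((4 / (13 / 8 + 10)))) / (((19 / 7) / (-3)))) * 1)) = -77824 * sqrt(2) / 1953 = -56.35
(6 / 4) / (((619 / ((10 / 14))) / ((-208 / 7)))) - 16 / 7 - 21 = -707839 / 30331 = -23.34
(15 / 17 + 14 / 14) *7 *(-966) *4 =-865536 / 17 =-50913.88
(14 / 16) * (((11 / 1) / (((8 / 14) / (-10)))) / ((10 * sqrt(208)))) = -539 * sqrt(13) / 1664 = -1.17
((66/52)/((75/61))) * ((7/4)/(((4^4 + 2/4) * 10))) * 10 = 4697/666900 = 0.01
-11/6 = -1.83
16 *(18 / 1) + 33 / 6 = 587 / 2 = 293.50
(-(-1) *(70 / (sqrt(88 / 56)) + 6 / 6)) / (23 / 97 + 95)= 97 / 9238 + 3395 *sqrt(77) / 50809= 0.60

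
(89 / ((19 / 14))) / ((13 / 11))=13706 / 247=55.49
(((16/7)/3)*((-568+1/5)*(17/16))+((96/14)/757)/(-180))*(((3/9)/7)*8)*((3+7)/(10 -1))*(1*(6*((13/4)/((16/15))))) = -263864575/74186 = -3556.80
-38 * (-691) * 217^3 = 268312462754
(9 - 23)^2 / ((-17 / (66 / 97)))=-12936 / 1649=-7.84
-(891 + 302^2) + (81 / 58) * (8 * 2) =-2670107 / 29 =-92072.66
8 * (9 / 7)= 72 / 7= 10.29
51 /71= 0.72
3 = 3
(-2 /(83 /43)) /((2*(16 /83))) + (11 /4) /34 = -709 /272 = -2.61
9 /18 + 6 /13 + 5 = 5.96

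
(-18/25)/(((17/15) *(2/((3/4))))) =-81/340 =-0.24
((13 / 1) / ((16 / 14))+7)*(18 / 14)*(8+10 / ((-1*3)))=441 / 4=110.25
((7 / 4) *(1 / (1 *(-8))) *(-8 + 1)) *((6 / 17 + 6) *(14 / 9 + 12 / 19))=1617 / 76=21.28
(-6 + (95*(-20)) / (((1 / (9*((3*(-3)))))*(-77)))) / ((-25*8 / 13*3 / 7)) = 334451 / 1100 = 304.05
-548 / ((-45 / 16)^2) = -140288 / 2025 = -69.28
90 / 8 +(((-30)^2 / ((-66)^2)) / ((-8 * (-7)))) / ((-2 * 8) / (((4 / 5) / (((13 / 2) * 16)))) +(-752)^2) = 42949811545 / 3817761024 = 11.25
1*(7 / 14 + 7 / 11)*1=25 / 22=1.14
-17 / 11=-1.55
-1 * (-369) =369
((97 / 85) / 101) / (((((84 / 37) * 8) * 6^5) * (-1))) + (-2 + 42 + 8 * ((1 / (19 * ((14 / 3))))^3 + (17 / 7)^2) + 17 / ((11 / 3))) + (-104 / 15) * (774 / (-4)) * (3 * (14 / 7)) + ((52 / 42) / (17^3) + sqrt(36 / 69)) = 2 * sqrt(69) / 23 + 390223492042392773418067 / 47930640802088647680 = 8142.14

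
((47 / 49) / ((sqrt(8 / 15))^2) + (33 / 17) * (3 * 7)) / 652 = 283641 / 4344928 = 0.07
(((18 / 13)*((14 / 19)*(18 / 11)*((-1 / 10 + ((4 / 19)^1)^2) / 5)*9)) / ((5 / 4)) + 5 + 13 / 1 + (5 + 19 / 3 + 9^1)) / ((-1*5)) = -14050298131 / 1839069375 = -7.64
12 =12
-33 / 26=-1.27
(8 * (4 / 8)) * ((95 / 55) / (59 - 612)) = -76 / 6083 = -0.01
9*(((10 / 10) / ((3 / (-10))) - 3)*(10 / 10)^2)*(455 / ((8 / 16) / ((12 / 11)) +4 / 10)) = -30215.53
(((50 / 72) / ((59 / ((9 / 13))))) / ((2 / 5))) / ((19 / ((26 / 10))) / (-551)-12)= -3625 / 2137688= -0.00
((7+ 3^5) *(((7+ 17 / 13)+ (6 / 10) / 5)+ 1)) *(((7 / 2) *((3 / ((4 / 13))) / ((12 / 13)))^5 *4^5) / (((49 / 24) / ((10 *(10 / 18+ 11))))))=1319995059454175 / 21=62856907593055.95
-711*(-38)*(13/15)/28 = 58539/70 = 836.27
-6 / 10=-3 / 5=-0.60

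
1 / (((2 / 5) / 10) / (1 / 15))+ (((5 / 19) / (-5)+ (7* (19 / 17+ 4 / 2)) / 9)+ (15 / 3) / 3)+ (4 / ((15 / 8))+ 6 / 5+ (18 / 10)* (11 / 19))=10.08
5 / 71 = 0.07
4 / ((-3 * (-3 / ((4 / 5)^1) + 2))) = 16 / 21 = 0.76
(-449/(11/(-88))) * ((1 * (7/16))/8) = 3143/16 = 196.44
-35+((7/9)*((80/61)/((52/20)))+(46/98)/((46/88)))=-11788727/349713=-33.71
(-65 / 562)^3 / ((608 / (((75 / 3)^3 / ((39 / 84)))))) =-2310546875 / 26980657856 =-0.09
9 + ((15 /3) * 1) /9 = 9.56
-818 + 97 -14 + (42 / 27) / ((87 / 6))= -191807 / 261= -734.89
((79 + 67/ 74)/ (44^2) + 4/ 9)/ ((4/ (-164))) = -19.91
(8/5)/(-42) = -4/105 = -0.04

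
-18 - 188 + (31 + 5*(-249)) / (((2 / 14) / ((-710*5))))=30167694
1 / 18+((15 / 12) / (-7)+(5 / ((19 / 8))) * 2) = 19571 / 4788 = 4.09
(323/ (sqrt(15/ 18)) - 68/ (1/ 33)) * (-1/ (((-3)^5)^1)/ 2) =-3.89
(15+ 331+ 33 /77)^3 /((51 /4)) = 57042062500 /17493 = 3260850.77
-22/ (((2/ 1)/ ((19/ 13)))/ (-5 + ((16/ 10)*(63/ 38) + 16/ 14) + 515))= -8260.25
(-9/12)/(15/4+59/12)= -9/104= -0.09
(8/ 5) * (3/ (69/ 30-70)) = -48/ 677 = -0.07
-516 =-516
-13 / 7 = -1.86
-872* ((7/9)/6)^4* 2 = -261709/531441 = -0.49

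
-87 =-87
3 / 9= 1 / 3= 0.33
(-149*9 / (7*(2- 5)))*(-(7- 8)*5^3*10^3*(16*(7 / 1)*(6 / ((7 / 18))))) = 96552000000 / 7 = 13793142857.14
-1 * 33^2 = -1089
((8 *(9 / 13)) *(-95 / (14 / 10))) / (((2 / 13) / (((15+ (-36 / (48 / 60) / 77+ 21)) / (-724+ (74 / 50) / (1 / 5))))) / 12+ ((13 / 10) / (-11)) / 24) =246215376000 / 173174897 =1421.77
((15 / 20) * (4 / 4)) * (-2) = -3 / 2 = -1.50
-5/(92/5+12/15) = -25/96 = -0.26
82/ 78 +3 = 158/ 39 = 4.05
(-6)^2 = 36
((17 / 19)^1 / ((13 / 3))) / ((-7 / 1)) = -51 / 1729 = -0.03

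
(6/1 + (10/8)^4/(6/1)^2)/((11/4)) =55921/25344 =2.21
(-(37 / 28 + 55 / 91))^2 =491401 / 132496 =3.71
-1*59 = -59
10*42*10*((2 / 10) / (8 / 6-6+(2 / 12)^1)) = -560 / 3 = -186.67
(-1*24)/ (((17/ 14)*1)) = -336/ 17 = -19.76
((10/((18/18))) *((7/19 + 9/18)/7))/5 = 33/133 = 0.25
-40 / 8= -5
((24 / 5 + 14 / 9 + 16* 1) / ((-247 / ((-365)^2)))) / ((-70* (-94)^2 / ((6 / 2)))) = 2680487 / 45832332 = 0.06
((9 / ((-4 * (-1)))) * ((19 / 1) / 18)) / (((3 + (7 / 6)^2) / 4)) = 342 / 157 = 2.18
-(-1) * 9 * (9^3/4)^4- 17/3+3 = 7625597482939/768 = 9929163389.24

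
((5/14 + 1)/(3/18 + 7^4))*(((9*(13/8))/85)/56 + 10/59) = 22099071/226579465280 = 0.00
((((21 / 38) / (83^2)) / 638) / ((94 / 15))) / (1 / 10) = 1575 / 7849795052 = 0.00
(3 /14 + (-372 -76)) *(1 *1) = -6269 /14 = -447.79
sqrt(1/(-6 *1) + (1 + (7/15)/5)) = sqrt(834)/30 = 0.96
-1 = -1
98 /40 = 49 /20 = 2.45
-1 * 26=-26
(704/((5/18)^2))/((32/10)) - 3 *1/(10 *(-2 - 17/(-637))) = 2389433/838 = 2851.35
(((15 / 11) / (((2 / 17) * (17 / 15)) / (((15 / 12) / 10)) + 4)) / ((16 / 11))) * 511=114975 / 1216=94.55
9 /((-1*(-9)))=1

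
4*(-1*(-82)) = 328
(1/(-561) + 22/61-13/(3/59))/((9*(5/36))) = -11649184/57035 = -204.25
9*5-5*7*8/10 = 17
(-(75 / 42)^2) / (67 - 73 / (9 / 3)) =-1875 / 25088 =-0.07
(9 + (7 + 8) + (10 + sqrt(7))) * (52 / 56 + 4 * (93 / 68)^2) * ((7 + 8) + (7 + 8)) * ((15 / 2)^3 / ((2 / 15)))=51680784375 * sqrt(7) / 64736 + 51680784375 / 1904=29255455.57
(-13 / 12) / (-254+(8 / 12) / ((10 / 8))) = 65 / 15208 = 0.00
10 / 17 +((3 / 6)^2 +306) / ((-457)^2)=8374785 / 14201732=0.59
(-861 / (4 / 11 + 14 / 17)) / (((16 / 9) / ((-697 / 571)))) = 336665637 / 676064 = 497.98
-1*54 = -54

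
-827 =-827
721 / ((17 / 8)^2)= 46144 / 289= 159.67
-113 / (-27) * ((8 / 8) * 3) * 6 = 226 / 3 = 75.33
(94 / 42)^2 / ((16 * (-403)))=-2209 / 2843568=-0.00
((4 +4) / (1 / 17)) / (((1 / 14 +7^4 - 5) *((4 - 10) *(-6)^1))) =0.00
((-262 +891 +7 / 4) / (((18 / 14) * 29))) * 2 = 203 / 6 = 33.83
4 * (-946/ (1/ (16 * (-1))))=60544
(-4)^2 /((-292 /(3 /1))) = -12 /73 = -0.16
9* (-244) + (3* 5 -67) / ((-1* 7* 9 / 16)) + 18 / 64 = -4399945 / 2016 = -2182.51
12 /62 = 6 /31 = 0.19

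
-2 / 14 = -1 / 7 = -0.14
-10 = -10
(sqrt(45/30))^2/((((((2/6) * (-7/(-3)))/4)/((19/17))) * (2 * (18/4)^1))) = 114/119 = 0.96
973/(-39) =-973/39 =-24.95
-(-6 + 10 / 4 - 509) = 1025 / 2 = 512.50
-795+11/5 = -3964/5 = -792.80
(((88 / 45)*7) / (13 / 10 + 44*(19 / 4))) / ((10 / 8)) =4928 / 94635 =0.05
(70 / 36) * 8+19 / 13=1991 / 117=17.02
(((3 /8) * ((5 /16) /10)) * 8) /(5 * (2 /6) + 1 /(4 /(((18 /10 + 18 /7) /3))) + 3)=0.02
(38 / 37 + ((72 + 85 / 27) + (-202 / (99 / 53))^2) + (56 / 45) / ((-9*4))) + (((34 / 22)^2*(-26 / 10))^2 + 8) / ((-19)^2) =1553784243142796 / 132002889975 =11770.84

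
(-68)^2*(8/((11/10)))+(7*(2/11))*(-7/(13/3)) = 4808666/143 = 33627.03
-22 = -22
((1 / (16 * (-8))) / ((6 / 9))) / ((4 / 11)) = -0.03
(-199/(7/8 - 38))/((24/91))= 18109/891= 20.32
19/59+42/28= 1.82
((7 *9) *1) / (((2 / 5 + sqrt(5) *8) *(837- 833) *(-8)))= 315 / 127936- 1575 *sqrt(5) / 31984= -0.11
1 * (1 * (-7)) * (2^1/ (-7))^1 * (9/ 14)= 9/ 7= 1.29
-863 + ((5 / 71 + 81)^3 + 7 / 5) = 951983725492 / 1789555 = 531966.73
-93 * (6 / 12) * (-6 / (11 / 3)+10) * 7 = -29946 / 11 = -2722.36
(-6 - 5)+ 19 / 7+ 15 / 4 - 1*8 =-351 / 28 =-12.54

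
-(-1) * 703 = 703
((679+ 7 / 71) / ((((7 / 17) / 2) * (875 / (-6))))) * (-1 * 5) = 200736 / 1775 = 113.09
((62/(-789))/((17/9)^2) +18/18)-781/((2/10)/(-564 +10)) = 164431337923/76007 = 2163370.98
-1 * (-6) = 6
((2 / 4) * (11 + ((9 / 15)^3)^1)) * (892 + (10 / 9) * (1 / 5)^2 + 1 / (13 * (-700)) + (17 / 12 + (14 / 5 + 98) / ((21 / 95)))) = 7567.78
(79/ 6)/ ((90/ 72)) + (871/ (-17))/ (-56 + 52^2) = 7099463/ 675240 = 10.51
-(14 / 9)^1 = -14 / 9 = -1.56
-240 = -240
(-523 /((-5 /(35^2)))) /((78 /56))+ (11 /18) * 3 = 2391901 /26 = 91996.19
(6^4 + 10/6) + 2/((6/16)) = 1303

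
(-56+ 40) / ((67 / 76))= -1216 / 67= -18.15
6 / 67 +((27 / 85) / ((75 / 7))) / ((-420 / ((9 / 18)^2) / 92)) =250377 / 2847500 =0.09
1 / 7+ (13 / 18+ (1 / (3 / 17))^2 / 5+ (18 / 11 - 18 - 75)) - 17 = -700459 / 6930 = -101.08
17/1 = 17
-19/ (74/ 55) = -1045/ 74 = -14.12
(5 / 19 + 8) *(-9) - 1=-1432 / 19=-75.37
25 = 25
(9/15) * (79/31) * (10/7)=474/217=2.18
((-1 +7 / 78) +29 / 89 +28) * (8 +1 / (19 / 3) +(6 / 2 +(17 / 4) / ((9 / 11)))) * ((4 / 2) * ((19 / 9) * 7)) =14901026105 / 1124604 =13250.02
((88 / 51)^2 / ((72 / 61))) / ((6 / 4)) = 1.68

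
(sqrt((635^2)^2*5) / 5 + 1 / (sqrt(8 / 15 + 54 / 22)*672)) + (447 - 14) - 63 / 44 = 180759.27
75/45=5/3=1.67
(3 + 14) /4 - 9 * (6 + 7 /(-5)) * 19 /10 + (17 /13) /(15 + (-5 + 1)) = -1062363 /14300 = -74.29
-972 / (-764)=243 / 191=1.27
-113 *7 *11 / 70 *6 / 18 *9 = -3729 / 10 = -372.90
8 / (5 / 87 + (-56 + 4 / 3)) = -696 / 4751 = -0.15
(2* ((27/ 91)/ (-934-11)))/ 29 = -2/ 92365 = -0.00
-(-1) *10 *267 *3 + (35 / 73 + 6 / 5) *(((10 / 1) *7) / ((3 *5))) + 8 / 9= 26341516 / 3285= 8018.73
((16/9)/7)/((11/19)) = 304/693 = 0.44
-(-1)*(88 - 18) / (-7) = -10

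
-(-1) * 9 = 9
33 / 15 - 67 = -324 / 5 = -64.80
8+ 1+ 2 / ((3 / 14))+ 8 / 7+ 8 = 577 / 21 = 27.48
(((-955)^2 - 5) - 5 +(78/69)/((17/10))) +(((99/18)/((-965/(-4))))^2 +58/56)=9298057055146607/10195051300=912016.70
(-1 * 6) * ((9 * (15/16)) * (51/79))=-20655/632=-32.68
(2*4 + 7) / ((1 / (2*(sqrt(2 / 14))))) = 30*sqrt(7) / 7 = 11.34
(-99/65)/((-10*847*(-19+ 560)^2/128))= 576/7324342025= 0.00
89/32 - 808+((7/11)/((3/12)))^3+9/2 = -33401749/42592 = -784.23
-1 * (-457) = 457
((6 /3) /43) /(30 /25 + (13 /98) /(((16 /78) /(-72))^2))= 980 /344372079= 0.00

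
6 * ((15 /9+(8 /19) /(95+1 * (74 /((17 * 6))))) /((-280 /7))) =-232507 /927580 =-0.25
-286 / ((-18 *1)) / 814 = 13 / 666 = 0.02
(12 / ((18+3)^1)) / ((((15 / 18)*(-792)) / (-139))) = 139 / 1155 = 0.12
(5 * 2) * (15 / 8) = 18.75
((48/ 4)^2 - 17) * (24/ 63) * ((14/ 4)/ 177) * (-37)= -18796/ 531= -35.40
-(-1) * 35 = 35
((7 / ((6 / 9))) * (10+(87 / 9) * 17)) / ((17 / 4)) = 7322 / 17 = 430.71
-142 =-142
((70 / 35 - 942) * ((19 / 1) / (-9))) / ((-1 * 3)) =-17860 / 27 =-661.48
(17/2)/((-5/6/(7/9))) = -119/15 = -7.93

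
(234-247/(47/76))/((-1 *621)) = 338/1269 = 0.27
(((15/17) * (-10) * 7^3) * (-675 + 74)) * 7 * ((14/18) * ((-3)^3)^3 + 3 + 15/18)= -3312805620775/17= -194870918869.12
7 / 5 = 1.40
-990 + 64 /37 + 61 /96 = -3508079 /3552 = -987.63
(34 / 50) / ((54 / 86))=731 / 675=1.08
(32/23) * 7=224/23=9.74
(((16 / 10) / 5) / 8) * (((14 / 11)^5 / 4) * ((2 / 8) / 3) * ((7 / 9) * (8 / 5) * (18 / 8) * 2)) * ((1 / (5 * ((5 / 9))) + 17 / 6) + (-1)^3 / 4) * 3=207768134 / 1509853125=0.14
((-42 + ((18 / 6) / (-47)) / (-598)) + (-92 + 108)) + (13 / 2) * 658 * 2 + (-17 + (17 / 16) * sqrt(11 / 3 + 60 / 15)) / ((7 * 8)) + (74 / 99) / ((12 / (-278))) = 17 * sqrt(69) / 2688 + 1989126836815 / 233729496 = 8510.43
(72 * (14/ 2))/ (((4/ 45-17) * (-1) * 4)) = 5670/ 761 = 7.45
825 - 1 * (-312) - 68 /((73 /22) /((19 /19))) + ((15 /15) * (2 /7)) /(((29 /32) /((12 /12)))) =16550187 /14819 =1116.82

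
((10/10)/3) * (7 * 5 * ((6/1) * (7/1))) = 490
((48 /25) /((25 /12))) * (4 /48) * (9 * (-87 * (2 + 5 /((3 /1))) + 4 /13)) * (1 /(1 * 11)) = -1789776 /89375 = -20.03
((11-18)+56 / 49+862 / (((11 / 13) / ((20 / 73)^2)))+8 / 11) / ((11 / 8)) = 234174760 / 4513663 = 51.88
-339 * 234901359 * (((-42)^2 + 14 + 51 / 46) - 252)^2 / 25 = -392953165045827387309 / 52900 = -7428226182340782.37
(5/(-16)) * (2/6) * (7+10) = -85/48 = -1.77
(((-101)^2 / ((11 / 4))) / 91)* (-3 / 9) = -40804 / 3003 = -13.59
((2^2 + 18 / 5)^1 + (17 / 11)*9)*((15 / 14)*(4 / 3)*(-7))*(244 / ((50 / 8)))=-2309216 / 275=-8397.15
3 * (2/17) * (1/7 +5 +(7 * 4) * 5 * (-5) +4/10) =-145836/595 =-245.10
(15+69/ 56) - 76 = -3347/ 56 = -59.77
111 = 111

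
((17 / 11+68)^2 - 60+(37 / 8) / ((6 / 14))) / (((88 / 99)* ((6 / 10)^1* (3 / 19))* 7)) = 1320737405 / 162624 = 8121.42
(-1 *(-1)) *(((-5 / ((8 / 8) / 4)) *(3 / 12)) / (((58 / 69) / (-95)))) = 32775 / 58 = 565.09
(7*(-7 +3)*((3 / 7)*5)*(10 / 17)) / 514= -0.07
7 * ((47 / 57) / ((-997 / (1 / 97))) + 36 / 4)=347281690 / 5512413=63.00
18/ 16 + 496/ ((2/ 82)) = 162697/ 8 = 20337.12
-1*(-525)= 525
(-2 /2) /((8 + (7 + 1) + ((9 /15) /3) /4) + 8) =-20 /481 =-0.04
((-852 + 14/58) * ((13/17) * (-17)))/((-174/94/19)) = -286753909/2523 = -113655.93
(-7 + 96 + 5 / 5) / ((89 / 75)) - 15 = 5415 / 89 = 60.84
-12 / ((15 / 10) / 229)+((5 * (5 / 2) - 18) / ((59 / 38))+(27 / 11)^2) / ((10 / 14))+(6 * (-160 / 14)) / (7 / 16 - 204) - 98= -1926.19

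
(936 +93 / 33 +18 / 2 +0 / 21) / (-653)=-10426 / 7183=-1.45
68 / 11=6.18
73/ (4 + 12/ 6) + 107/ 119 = 9329/ 714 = 13.07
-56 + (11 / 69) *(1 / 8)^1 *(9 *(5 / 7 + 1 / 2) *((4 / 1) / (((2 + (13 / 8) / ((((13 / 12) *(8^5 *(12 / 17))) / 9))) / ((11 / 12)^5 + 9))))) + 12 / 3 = -326910573460 / 6839235081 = -47.80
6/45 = 2/15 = 0.13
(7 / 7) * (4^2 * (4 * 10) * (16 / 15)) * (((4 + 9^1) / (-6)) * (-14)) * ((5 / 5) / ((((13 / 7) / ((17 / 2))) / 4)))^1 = 3411968 / 9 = 379107.56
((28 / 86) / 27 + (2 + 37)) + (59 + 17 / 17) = 114953 / 1161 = 99.01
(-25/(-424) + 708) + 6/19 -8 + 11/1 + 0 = 5730835/8056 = 711.37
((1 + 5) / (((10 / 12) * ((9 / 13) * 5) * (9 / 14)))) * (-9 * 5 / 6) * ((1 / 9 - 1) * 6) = 5824 / 45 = 129.42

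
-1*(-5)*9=45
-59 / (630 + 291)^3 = -59 / 781229961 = -0.00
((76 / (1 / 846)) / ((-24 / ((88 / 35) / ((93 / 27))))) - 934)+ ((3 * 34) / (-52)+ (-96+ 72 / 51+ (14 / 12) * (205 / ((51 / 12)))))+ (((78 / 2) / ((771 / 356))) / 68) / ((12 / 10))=-180535922226 / 61624745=-2929.60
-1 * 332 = -332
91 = 91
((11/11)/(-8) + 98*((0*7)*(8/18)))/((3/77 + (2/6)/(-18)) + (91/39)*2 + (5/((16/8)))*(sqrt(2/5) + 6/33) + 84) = -770583429/549355765564 + 4322241*sqrt(10)/549355765564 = -0.00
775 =775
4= 4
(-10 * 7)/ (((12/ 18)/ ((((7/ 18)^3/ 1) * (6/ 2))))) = -18.53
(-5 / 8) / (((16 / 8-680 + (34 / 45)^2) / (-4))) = -10125 / 2743588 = -0.00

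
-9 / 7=-1.29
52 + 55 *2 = 162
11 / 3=3.67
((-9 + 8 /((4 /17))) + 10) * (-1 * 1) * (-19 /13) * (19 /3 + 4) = 20615 /39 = 528.59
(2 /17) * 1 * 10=20 /17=1.18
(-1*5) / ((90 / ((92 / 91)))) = -46 / 819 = -0.06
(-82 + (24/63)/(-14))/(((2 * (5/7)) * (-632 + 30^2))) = -6029/28140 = -0.21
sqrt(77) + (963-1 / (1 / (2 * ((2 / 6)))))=sqrt(77) + 2887 / 3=971.11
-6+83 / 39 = -151 / 39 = -3.87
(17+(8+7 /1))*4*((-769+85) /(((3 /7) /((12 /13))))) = -2451456 /13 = -188573.54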